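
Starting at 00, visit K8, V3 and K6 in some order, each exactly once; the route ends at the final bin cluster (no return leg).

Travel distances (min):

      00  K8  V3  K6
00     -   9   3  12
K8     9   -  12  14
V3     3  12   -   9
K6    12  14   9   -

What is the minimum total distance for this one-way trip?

26 min — the minimum one-way total.

There are 3! = 6 possible orderings.
00 → K8 → V3 → K6: 9+12+9 = 30
00 → K8 → K6 → V3: 9+14+9 = 32
00 → V3 → K8 → K6: 3+12+14 = 29
00 → V3 → K6 → K8: 3+9+14 = 26
00 → K6 → K8 → V3: 12+14+12 = 38
00 → K6 → V3 → K8: 12+9+12 = 33
The minimum is 26.
One shortest path: 00 → V3 → K6 → K8.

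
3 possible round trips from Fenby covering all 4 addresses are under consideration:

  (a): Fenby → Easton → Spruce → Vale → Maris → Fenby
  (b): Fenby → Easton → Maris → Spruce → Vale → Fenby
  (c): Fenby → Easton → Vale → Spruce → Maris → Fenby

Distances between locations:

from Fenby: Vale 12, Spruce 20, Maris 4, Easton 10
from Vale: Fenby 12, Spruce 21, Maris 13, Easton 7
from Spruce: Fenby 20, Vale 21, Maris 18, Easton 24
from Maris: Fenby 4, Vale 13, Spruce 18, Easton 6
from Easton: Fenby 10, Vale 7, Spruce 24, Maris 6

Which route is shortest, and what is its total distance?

60 — (c) is the shortest.

(a): 10 + 24 + 21 + 13 + 4 = 72
(b): 10 + 6 + 18 + 21 + 12 = 67
(c): 10 + 7 + 21 + 18 + 4 = 60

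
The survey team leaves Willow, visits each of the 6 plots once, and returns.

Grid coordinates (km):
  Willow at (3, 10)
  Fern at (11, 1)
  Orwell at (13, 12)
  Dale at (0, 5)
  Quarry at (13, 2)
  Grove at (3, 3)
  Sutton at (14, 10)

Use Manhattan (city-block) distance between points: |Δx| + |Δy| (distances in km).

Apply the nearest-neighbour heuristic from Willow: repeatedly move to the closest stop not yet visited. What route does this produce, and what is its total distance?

54 km along Willow → Grove → Dale → Fern → Quarry → Sutton → Orwell → Willow.

At Willow the remaining stops are Grove 7, Dale 8, Sutton 11, Orwell 12, Fern 17, Quarry 18; go to Grove.
At Grove the remaining stops are Dale 5, Fern 10, Quarry 11, Sutton 18, Orwell 19; go to Dale.
At Dale the remaining stops are Fern 15, Quarry 16, Sutton 19, Orwell 20; go to Fern.
At Fern the remaining stops are Quarry 3, Sutton 12, Orwell 13; go to Quarry.
At Quarry the remaining stops are Sutton 9, Orwell 10; go to Sutton.
At Sutton the remaining stops are Orwell 3; go to Orwell.
Return Orwell→Willow: 12.
Total = 7 + 5 + 15 + 3 + 9 + 3 + 12 = 54.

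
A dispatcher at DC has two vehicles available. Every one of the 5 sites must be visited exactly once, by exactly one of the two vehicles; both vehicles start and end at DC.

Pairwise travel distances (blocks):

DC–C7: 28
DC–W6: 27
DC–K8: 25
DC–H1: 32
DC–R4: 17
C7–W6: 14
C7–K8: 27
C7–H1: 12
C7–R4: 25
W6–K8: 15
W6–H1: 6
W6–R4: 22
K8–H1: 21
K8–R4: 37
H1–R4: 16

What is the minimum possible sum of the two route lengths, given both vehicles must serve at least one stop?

Minimum combined distance: 120 blocks.

Check every non-empty split of the stops between the two vehicles; for each half take its own optimal tour:
  {C7} + {W6, K8, H1, R4}: 56 + 79 = 135
  {W6} + {C7, K8, H1, R4}: 54 + 97 = 151
  {C7, W6} + {K8, H1, R4}: 69 + 79 = 148
  {K8} + {C7, W6, H1, R4}: 50 + 81 = 131
  {C7, K8} + {W6, H1, R4}: 80 + 66 = 146
  {W6, K8} + {C7, H1, R4}: 67 + 73 = 140
  … (15 splits in total)
  {C7, W6, K8, H1} + {R4}: 86 + 34 = 120  ← best
Best: vehicle 1 DC → C7 → H1 → W6 → K8 → DC = 86; vehicle 2 DC → R4 → DC = 34; combined 120.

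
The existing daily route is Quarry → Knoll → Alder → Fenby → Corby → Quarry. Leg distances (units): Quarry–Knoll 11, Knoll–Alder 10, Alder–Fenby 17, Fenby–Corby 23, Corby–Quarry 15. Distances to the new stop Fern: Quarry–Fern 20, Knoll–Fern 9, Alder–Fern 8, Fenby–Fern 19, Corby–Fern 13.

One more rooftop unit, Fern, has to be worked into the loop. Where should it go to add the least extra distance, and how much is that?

+7 — insert Fern between Knoll and Alder.

Insertion cost between consecutive stops i–j is d(i,Fern) + d(Fern,j) − d(i,j):
  between Quarry and Knoll: 20 + 9 − 11 = 18
  between Knoll and Alder: 9 + 8 − 10 = 7
  between Alder and Fenby: 8 + 19 − 17 = 10
  between Fenby and Corby: 19 + 13 − 23 = 9
  between Corby and Quarry: 13 + 20 − 15 = 18
Cheapest insertion is between Knoll and Alder, adding 7.
New total = 76 + 7 = 83.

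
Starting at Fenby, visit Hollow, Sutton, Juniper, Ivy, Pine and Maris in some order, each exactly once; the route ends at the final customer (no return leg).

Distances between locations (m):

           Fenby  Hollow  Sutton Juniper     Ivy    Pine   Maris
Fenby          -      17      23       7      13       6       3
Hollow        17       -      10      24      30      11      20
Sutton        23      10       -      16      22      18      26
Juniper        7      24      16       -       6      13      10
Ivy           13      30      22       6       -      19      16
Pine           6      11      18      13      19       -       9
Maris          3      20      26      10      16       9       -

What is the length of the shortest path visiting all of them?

There are 6! = 720 possible orderings.
Fenby - Hollow - Sutton - Juniper - Ivy - Pine - Maris: 17+10+16+6+19+9 = 77
Fenby - Hollow - Sutton - Juniper - Ivy - Maris - Pine: 17+10+16+6+16+9 = 74
Fenby - Hollow - Sutton - Juniper - Pine - Ivy - Maris: 17+10+16+13+19+16 = 91
Fenby - Hollow - Sutton - Juniper - Pine - Maris - Ivy: 17+10+16+13+9+16 = 81
Fenby - Hollow - Sutton - Juniper - Maris - Ivy - Pine: 17+10+16+10+16+19 = 88
Fenby - Hollow - Sutton - Juniper - Maris - Pine - Ivy: 17+10+16+10+9+19 = 81
Fenby - Hollow - Sutton - Ivy - Juniper - Pine - Maris: 17+10+22+6+13+9 = 77
Fenby - Hollow - Sutton - Ivy - Juniper - Maris - Pine: 17+10+22+6+10+9 = 74
… (712 more)
Fenby - Maris - Pine - Hollow - Sutton - Juniper - Ivy: 3+9+11+10+16+6 = 55  ← best
The minimum is 55.
One shortest path: Fenby → Maris → Pine → Hollow → Sutton → Juniper → Ivy.

Shortest open route: 55 m.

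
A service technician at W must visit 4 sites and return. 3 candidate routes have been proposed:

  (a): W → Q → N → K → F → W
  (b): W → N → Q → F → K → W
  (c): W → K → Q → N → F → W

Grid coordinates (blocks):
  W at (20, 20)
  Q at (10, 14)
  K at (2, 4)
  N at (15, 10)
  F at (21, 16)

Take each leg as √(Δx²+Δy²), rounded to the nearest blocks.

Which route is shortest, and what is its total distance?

55 blocks — (c) is the shortest.

(a): 12 + 6 + 14 + 22 + 4 = 58
(b): 11 + 6 + 11 + 22 + 24 = 74
(c): 24 + 13 + 6 + 8 + 4 = 55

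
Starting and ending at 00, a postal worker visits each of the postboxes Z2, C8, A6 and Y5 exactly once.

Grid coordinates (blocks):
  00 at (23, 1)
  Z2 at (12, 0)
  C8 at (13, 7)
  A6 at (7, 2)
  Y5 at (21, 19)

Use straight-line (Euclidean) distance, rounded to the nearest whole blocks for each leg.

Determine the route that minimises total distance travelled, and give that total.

56 blocks — the shortest possible round trip.

There are 12 distinct closed tours to check (reversals are equivalent).
00 - Z2 - C8 - A6 - Y5 - 00: 11+7+8+22+18 = 66
00 - Z2 - C8 - Y5 - A6 - 00: 11+7+14+22+16 = 70
00 - Z2 - A6 - C8 - Y5 - 00: 11+5+8+14+18 = 56
00 - Z2 - A6 - Y5 - C8 - 00: 11+5+22+14+12 = 64
00 - Z2 - Y5 - C8 - A6 - 00: 11+21+14+8+16 = 70
00 - Z2 - Y5 - A6 - C8 - 00: 11+21+22+8+12 = 74
00 - C8 - Z2 - A6 - Y5 - 00: 12+7+5+22+18 = 64
00 - C8 - Z2 - Y5 - A6 - 00: 12+7+21+22+16 = 78
00 - C8 - A6 - Z2 - Y5 - 00: 12+8+5+21+18 = 64
00 - C8 - Y5 - Z2 - A6 - 00: 12+14+21+5+16 = 68
00 - A6 - Z2 - C8 - Y5 - 00: 16+5+7+14+18 = 60
00 - A6 - C8 - Z2 - Y5 - 00: 16+8+7+21+18 = 70
The minimum is 56.
One optimal route: 00 → Z2 → A6 → C8 → Y5 → 00 (or its reverse).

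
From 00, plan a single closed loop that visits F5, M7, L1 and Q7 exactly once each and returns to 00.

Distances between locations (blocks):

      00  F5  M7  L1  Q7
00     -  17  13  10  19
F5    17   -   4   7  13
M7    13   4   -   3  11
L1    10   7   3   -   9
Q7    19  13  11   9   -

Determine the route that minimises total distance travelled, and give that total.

There are 12 distinct closed tours to check (reversals are equivalent).
00-F5-M7-L1-Q7-00: 17+4+3+9+19 = 52
00-F5-M7-Q7-L1-00: 17+4+11+9+10 = 51
00-F5-L1-M7-Q7-00: 17+7+3+11+19 = 57
00-F5-L1-Q7-M7-00: 17+7+9+11+13 = 57
00-F5-Q7-M7-L1-00: 17+13+11+3+10 = 54
00-F5-Q7-L1-M7-00: 17+13+9+3+13 = 55
00-M7-F5-L1-Q7-00: 13+4+7+9+19 = 52
00-M7-F5-Q7-L1-00: 13+4+13+9+10 = 49
00-M7-L1-F5-Q7-00: 13+3+7+13+19 = 55
00-M7-Q7-F5-L1-00: 13+11+13+7+10 = 54
00-L1-F5-M7-Q7-00: 10+7+4+11+19 = 51
00-L1-M7-F5-Q7-00: 10+3+4+13+19 = 49
The minimum is 49.
One optimal route: 00 → M7 → F5 → Q7 → L1 → 00 (or its reverse).

49 blocks — the shortest possible round trip.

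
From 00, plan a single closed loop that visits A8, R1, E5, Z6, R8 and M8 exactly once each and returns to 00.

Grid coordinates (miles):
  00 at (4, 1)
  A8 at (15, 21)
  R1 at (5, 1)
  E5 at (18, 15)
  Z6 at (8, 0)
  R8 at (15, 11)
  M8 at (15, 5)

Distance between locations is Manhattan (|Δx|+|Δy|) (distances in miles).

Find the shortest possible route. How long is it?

There are 360 distinct closed tours to check (reversals are equivalent).
00 - A8 - R1 - E5 - Z6 - R8 - M8 - 00: 31+30+27+25+18+6+15 = 152
00 - A8 - R1 - E5 - Z6 - M8 - R8 - 00: 31+30+27+25+12+6+21 = 152
00 - A8 - R1 - E5 - R8 - Z6 - M8 - 00: 31+30+27+7+18+12+15 = 140
00 - A8 - R1 - E5 - R8 - M8 - Z6 - 00: 31+30+27+7+6+12+5 = 118
00 - A8 - R1 - E5 - M8 - Z6 - R8 - 00: 31+30+27+13+12+18+21 = 152
00 - A8 - R1 - E5 - M8 - R8 - Z6 - 00: 31+30+27+13+6+18+5 = 130
00 - A8 - R1 - Z6 - E5 - R8 - M8 - 00: 31+30+4+25+7+6+15 = 118
00 - A8 - R1 - Z6 - E5 - M8 - R8 - 00: 31+30+4+25+13+6+21 = 130
… (352 more)
00 - A8 - E5 - R8 - M8 - Z6 - R1 - 00: 31+9+7+6+12+4+1 = 70  ← best
The minimum is 70.
One optimal route: 00 → A8 → E5 → R8 → M8 → Z6 → R1 → 00 (or its reverse).

70 miles — the shortest possible round trip.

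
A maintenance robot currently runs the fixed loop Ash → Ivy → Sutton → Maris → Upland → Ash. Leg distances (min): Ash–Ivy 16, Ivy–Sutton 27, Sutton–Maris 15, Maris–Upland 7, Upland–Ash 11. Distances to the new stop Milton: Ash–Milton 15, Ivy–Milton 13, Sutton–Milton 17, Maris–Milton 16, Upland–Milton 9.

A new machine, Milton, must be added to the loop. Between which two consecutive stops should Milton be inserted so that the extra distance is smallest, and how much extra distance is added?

+3 min — insert Milton between Ivy and Sutton.

Insertion cost between consecutive stops i–j is d(i,Milton) + d(Milton,j) − d(i,j):
  between Ash and Ivy: 15 + 13 − 16 = 12
  between Ivy and Sutton: 13 + 17 − 27 = 3
  between Sutton and Maris: 17 + 16 − 15 = 18
  between Maris and Upland: 16 + 9 − 7 = 18
  between Upland and Ash: 9 + 15 − 11 = 13
Cheapest insertion is between Ivy and Sutton, adding 3.
New total = 76 + 3 = 79.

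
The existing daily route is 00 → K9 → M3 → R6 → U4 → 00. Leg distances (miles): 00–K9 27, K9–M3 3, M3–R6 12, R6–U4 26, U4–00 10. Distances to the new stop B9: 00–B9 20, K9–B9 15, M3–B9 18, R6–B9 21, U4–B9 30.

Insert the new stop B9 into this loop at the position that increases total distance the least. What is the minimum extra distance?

Insertion cost between consecutive stops i–j is d(i,B9) + d(B9,j) − d(i,j):
  between 00 and K9: 20 + 15 − 27 = 8
  between K9 and M3: 15 + 18 − 3 = 30
  between M3 and R6: 18 + 21 − 12 = 27
  between R6 and U4: 21 + 30 − 26 = 25
  between U4 and 00: 30 + 20 − 10 = 40
Cheapest insertion is between 00 and K9, adding 8.
New total = 78 + 8 = 86.

Minimum extra distance: 8 miles, inserting B9 between 00 and K9.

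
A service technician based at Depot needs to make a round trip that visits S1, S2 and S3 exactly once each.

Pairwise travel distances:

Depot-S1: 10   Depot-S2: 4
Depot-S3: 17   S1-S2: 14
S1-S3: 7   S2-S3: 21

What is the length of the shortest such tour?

With 3 stops there are 3!/2 = 3 distinct round trips (a route and its reverse cost the same).
Depot → S1 → S2 → S3 → Depot: 10+14+21+17 = 62
Depot → S1 → S3 → S2 → Depot: 10+7+21+4 = 42
Depot → S2 → S1 → S3 → Depot: 4+14+7+17 = 42
The minimum is 42.
One optimal route: Depot → S1 → S3 → S2 → Depot (or its reverse).

Shortest round trip = 42.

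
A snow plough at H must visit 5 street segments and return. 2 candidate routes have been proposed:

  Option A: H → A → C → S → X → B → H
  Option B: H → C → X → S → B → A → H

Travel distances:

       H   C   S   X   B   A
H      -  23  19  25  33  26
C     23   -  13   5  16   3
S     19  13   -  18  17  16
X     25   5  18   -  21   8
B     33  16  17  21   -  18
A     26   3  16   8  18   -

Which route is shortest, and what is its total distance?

Option A: 26 + 3 + 13 + 18 + 21 + 33 = 114
Option B: 23 + 5 + 18 + 17 + 18 + 26 = 107

Shortest is Option B, total 107.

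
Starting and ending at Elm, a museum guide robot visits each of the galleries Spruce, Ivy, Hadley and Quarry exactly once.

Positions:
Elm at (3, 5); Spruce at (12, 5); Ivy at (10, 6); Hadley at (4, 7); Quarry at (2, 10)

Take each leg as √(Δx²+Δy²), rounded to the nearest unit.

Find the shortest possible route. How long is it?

Elm→Spruce→Ivy→Hadley→Quarry→Elm: 9+2+6+4+5 = 26
Elm→Spruce→Ivy→Quarry→Hadley→Elm: 9+2+9+4+2 = 26
Elm→Spruce→Hadley→Ivy→Quarry→Elm: 9+8+6+9+5 = 37
Elm→Spruce→Hadley→Quarry→Ivy→Elm: 9+8+4+9+7 = 37
Elm→Spruce→Quarry→Ivy→Hadley→Elm: 9+11+9+6+2 = 37
Elm→Spruce→Quarry→Hadley→Ivy→Elm: 9+11+4+6+7 = 37
Elm→Ivy→Spruce→Hadley→Quarry→Elm: 7+2+8+4+5 = 26
Elm→Ivy→Spruce→Quarry→Hadley→Elm: 7+2+11+4+2 = 26
Elm→Ivy→Hadley→Spruce→Quarry→Elm: 7+6+8+11+5 = 37
Elm→Ivy→Quarry→Spruce→Hadley→Elm: 7+9+11+8+2 = 37
Elm→Hadley→Spruce→Ivy→Quarry→Elm: 2+8+2+9+5 = 26
Elm→Hadley→Ivy→Spruce→Quarry→Elm: 2+6+2+11+5 = 26
The minimum is 26.
One optimal route: Elm → Spruce → Ivy → Hadley → Quarry → Elm (or its reverse).

Shortest round trip = 26.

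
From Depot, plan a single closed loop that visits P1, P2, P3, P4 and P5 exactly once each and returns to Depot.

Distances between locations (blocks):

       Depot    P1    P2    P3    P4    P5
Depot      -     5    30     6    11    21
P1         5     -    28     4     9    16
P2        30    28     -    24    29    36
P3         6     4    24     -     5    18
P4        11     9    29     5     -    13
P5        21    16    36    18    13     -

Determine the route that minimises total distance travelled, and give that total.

With 5 stops there are 5!/2 = 60 distinct round trips (a route and its reverse cost the same).
Depot→P1→P2→P3→P4→P5→Depot: 5+28+24+5+13+21 = 96
Depot→P1→P2→P3→P5→P4→Depot: 5+28+24+18+13+11 = 99
Depot→P1→P2→P4→P3→P5→Depot: 5+28+29+5+18+21 = 106
Depot→P1→P2→P4→P5→P3→Depot: 5+28+29+13+18+6 = 99
Depot→P1→P2→P5→P3→P4→Depot: 5+28+36+18+5+11 = 103
Depot→P1→P2→P5→P4→P3→Depot: 5+28+36+13+5+6 = 93
Depot→P1→P3→P2→P4→P5→Depot: 5+4+24+29+13+21 = 96
Depot→P1→P3→P2→P5→P4→Depot: 5+4+24+36+13+11 = 93
Depot→P1→P3→P4→P2→P5→Depot: 5+4+5+29+36+21 = 100
Depot→P1→P3→P4→P5→P2→Depot: 5+4+5+13+36+30 = 93
Depot→P1→P3→P5→P2→P4→Depot: 5+4+18+36+29+11 = 103
Depot→P1→P3→P5→P4→P2→Depot: 5+4+18+13+29+30 = 99
Depot→P1→P4→P2→P3→P5→Depot: 5+9+29+24+18+21 = 106
Depot→P1→P4→P2→P5→P3→Depot: 5+9+29+36+18+6 = 103
… (46 more)
The minimum is 93.
One optimal route: Depot → P1 → P2 → P5 → P4 → P3 → Depot (or its reverse).

Minimum total distance: 93 blocks.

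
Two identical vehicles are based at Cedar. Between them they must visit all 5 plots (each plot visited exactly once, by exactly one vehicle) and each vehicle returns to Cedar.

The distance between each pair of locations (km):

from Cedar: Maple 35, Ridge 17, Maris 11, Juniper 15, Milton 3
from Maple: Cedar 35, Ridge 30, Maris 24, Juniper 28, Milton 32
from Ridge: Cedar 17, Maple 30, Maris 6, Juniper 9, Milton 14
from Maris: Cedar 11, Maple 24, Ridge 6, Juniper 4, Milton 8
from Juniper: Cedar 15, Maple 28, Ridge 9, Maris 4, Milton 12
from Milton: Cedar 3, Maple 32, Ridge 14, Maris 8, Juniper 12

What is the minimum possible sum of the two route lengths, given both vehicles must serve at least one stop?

95 km — the smallest possible combined total.

Check every non-empty split of the stops between the two vehicles; for each half take its own optimal tour:
  {Maple} + {Ridge, Maris, Juniper, Milton}: 70 + 41 = 111
  {Ridge} + {Maple, Maris, Juniper, Milton}: 34 + 78 = 112
  {Maple, Ridge} + {Maris, Juniper, Milton}: 82 + 30 = 112
  {Maris} + {Maple, Ridge, Juniper, Milton}: 22 + 89 = 111
  {Maple, Maris} + {Ridge, Juniper, Milton}: 70 + 41 = 111
  {Ridge, Maris} + {Maple, Juniper, Milton}: 34 + 78 = 112
  … (15 splits in total)
  {Maple, Ridge, Maris, Juniper} + {Milton}: 89 + 6 = 95  ← best
Best: vehicle 1 Cedar → Maple → Ridge → Juniper → Maris → Cedar = 89; vehicle 2 Cedar → Milton → Cedar = 6; combined 95.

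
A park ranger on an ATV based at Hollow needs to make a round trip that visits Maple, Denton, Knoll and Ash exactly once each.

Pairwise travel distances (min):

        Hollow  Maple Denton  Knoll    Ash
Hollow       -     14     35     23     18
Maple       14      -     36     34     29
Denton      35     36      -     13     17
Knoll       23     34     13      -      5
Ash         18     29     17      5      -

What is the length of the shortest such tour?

There are 12 distinct closed tours to check (reversals are equivalent).
Hollow → Maple → Denton → Knoll → Ash → Hollow: 14+36+13+5+18 = 86
Hollow → Maple → Denton → Ash → Knoll → Hollow: 14+36+17+5+23 = 95
Hollow → Maple → Knoll → Denton → Ash → Hollow: 14+34+13+17+18 = 96
Hollow → Maple → Knoll → Ash → Denton → Hollow: 14+34+5+17+35 = 105
Hollow → Maple → Ash → Denton → Knoll → Hollow: 14+29+17+13+23 = 96
Hollow → Maple → Ash → Knoll → Denton → Hollow: 14+29+5+13+35 = 96
Hollow → Denton → Maple → Knoll → Ash → Hollow: 35+36+34+5+18 = 128
Hollow → Denton → Maple → Ash → Knoll → Hollow: 35+36+29+5+23 = 128
Hollow → Denton → Knoll → Maple → Ash → Hollow: 35+13+34+29+18 = 129
Hollow → Denton → Ash → Maple → Knoll → Hollow: 35+17+29+34+23 = 138
Hollow → Knoll → Maple → Denton → Ash → Hollow: 23+34+36+17+18 = 128
Hollow → Knoll → Denton → Maple → Ash → Hollow: 23+13+36+29+18 = 119
The minimum is 86.
One optimal route: Hollow → Maple → Denton → Knoll → Ash → Hollow (or its reverse).

Shortest round trip = 86 min.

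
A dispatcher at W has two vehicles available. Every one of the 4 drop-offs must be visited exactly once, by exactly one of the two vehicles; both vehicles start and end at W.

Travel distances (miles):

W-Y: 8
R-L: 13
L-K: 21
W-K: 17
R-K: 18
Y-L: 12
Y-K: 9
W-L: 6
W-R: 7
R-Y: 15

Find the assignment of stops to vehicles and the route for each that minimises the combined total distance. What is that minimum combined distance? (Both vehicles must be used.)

54 miles — the smallest possible combined total.

Try each way of splitting the stops between the two vehicles (each non-empty) and, for each split, find the best tour for each vehicle:
  {R} + {Y, L, K}: 14 + 44 = 58
  {Y} + {R, L, K}: 16 + 52 = 68
  {R, Y} + {L, K}: 30 + 44 = 74
  {L} + {R, Y, K}: 12 + 42 = 54
  {R, L} + {Y, K}: 26 + 34 = 60
  {Y, L} + {R, K}: 26 + 42 = 68
  … (7 splits in total)
Best: vehicle 1 W → L → W = 12; vehicle 2 W → R → K → Y → W = 42; combined 54.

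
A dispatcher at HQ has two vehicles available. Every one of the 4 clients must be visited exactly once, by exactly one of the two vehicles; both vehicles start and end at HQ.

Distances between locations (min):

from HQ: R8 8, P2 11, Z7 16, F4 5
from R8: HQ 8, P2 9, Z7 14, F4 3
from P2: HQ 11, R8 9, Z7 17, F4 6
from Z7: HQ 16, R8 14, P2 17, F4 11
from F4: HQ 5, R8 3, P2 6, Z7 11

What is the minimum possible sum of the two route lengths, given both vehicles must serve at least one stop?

60 min — the smallest possible combined total.

Check every non-empty split of the stops between the two vehicles; for each half take its own optimal tour:
  {R8} + {P2, Z7, F4}: 16 + 44 = 60
  {P2} + {R8, Z7, F4}: 22 + 38 = 60
  {R8, P2} + {Z7, F4}: 28 + 32 = 60
  {Z7} + {R8, P2, F4}: 32 + 28 = 60
  {R8, Z7} + {P2, F4}: 38 + 22 = 60
  {P2, Z7} + {R8, F4}: 44 + 16 = 60
  … (7 splits in total)
Best: vehicle 1 HQ → R8 → HQ = 16; vehicle 2 HQ → P2 → Z7 → F4 → HQ = 44; combined 60.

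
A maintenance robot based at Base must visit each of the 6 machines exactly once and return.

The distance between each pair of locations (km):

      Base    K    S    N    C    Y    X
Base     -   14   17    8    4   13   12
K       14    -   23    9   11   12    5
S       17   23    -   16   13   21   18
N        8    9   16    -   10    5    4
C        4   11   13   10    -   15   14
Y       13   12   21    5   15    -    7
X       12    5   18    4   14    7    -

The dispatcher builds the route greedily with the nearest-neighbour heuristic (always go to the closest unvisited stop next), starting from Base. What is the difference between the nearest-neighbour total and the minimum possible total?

Excess over optimum: 9 km.

Base: C=4, N=8, X=12, Y=13, K=14, S=17 ⇒ C
C: N=10, K=11, S=13, X=14, Y=15 ⇒ N
N: X=4, Y=5, K=9, S=16 ⇒ X
X: K=5, Y=7, S=18 ⇒ K
K: Y=12, S=23 ⇒ Y
Y: S=21 ⇒ S
NN route Base → C → N → X → K → Y → S → Base costs 73.
Optimal: Base → K → X → Y → N → S → C → Base costs 64 (by enumerating all 360 distinct tours).
Excess = 73 − 64 = 9.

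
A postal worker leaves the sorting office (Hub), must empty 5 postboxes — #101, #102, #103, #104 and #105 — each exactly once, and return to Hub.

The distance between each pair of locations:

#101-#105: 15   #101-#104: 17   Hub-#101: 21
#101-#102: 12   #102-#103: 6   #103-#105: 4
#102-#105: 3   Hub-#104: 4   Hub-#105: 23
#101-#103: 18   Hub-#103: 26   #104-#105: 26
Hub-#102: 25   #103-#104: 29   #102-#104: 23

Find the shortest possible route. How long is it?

With 5 stops there are 5!/2 = 60 distinct round trips (a route and its reverse cost the same).
Hub→#101→#102→#103→#104→#105→Hub: 21+12+6+29+26+23 = 117
Hub→#101→#102→#103→#105→#104→Hub: 21+12+6+4+26+4 = 73
Hub→#101→#102→#104→#103→#105→Hub: 21+12+23+29+4+23 = 112
Hub→#101→#102→#104→#105→#103→Hub: 21+12+23+26+4+26 = 112
Hub→#101→#102→#105→#103→#104→Hub: 21+12+3+4+29+4 = 73
Hub→#101→#102→#105→#104→#103→Hub: 21+12+3+26+29+26 = 117
Hub→#101→#103→#102→#104→#105→Hub: 21+18+6+23+26+23 = 117
Hub→#101→#103→#102→#105→#104→Hub: 21+18+6+3+26+4 = 78
Hub→#101→#103→#104→#102→#105→Hub: 21+18+29+23+3+23 = 117
Hub→#101→#103→#104→#105→#102→Hub: 21+18+29+26+3+25 = 122
Hub→#101→#103→#105→#102→#104→Hub: 21+18+4+3+23+4 = 73
Hub→#101→#103→#105→#104→#102→Hub: 21+18+4+26+23+25 = 117
Hub→#101→#104→#102→#103→#105→Hub: 21+17+23+6+4+23 = 94
Hub→#101→#104→#102→#105→#103→Hub: 21+17+23+3+4+26 = 94
… (46 more)
Hub→#103→#105→#102→#101→#104→Hub: 26+4+3+12+17+4 = 66  ← best
The minimum is 66.
One optimal route: Hub → #103 → #105 → #102 → #101 → #104 → Hub (or its reverse).

Minimum total distance: 66.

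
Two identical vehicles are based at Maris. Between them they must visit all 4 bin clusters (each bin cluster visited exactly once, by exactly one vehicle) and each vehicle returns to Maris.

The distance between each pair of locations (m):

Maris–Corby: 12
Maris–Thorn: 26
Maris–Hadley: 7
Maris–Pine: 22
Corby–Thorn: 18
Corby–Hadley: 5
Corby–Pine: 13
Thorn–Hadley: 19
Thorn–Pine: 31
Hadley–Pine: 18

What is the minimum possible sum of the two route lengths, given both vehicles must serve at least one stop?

93 m — the smallest possible combined total.

Try each way of splitting the stops between the two vehicles (each non-empty) and, for each split, find the best tour for each vehicle:
  {Corby} + {Thorn, Hadley, Pine}: 24 + 79 = 103
  {Thorn} + {Corby, Hadley, Pine}: 52 + 47 = 99
  {Corby, Thorn} + {Hadley, Pine}: 56 + 47 = 103
  {Hadley} + {Corby, Thorn, Pine}: 14 + 79 = 93
  {Corby, Hadley} + {Thorn, Pine}: 24 + 79 = 103
  {Thorn, Hadley} + {Corby, Pine}: 52 + 47 = 99
  … (7 splits in total)
Best: vehicle 1 Maris → Hadley → Maris = 14; vehicle 2 Maris → Thorn → Corby → Pine → Maris = 79; combined 93.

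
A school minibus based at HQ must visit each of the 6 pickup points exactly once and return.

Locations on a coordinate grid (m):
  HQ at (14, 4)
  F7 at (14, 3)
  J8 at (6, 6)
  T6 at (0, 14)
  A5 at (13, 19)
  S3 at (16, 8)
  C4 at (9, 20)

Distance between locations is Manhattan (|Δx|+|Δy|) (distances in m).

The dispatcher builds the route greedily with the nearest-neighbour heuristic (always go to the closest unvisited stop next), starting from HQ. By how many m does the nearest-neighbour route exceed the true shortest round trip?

HQ: F7=1, S3=6, J8=10, A5=16, C4=21, T6=24 ⇒ F7
F7: S3=7, J8=11, A5=17, C4=22, T6=25 ⇒ S3
S3: J8=12, A5=14, C4=19, T6=22 ⇒ J8
J8: T6=14, C4=17, A5=20 ⇒ T6
T6: C4=15, A5=18 ⇒ C4
C4: A5=5 ⇒ A5
NN route HQ → F7 → S3 → J8 → T6 → C4 → A5 → HQ costs 70.
Optimal: HQ → F7 → J8 → T6 → C4 → A5 → S3 → HQ costs 66 (by enumerating all 360 distinct tours).
Excess = 70 − 66 = 4.

4 m longer than the optimal tour.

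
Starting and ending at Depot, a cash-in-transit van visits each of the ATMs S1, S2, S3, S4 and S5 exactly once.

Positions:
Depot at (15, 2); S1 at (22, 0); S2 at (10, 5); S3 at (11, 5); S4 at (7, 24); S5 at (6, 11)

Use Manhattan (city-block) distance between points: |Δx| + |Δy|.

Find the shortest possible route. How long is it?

Shortest round trip = 80.

There are 60 distinct closed tours to check (reversals are equivalent).
Depot - S1 - S2 - S3 - S4 - S5 - Depot: 9+17+1+23+14+18 = 82
Depot - S1 - S2 - S3 - S5 - S4 - Depot: 9+17+1+11+14+30 = 82
Depot - S1 - S2 - S4 - S3 - S5 - Depot: 9+17+22+23+11+18 = 100
Depot - S1 - S2 - S4 - S5 - S3 - Depot: 9+17+22+14+11+7 = 80
Depot - S1 - S2 - S5 - S3 - S4 - Depot: 9+17+10+11+23+30 = 100
Depot - S1 - S2 - S5 - S4 - S3 - Depot: 9+17+10+14+23+7 = 80
Depot - S1 - S3 - S2 - S4 - S5 - Depot: 9+16+1+22+14+18 = 80
Depot - S1 - S3 - S2 - S5 - S4 - Depot: 9+16+1+10+14+30 = 80
Depot - S1 - S3 - S4 - S2 - S5 - Depot: 9+16+23+22+10+18 = 98
Depot - S1 - S3 - S4 - S5 - S2 - Depot: 9+16+23+14+10+8 = 80
Depot - S1 - S3 - S5 - S2 - S4 - Depot: 9+16+11+10+22+30 = 98
Depot - S1 - S3 - S5 - S4 - S2 - Depot: 9+16+11+14+22+8 = 80
Depot - S1 - S4 - S2 - S3 - S5 - Depot: 9+39+22+1+11+18 = 100
Depot - S1 - S4 - S2 - S5 - S3 - Depot: 9+39+22+10+11+7 = 98
… (46 more)
The minimum is 80.
One optimal route: Depot → S1 → S2 → S4 → S5 → S3 → Depot (or its reverse).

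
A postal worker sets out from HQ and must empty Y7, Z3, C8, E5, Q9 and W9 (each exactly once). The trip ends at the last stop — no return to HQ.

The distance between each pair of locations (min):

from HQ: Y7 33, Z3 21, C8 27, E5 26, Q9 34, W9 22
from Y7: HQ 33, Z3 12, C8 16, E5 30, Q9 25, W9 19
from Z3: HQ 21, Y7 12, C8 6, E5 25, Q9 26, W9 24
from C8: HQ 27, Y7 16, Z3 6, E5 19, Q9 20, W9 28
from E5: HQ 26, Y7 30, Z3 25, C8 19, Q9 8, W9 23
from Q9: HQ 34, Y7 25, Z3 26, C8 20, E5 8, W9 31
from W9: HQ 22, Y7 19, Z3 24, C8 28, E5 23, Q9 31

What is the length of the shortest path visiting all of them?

Minimum one-way distance = 86 min.

There are 6! = 720 possible orderings.
HQ→Y7→Z3→C8→E5→Q9→W9: 33+12+6+19+8+31 = 109
HQ→Y7→Z3→C8→E5→W9→Q9: 33+12+6+19+23+31 = 124
HQ→Y7→Z3→C8→Q9→E5→W9: 33+12+6+20+8+23 = 102
HQ→Y7→Z3→C8→Q9→W9→E5: 33+12+6+20+31+23 = 125
HQ→Y7→Z3→C8→W9→E5→Q9: 33+12+6+28+23+8 = 110
HQ→Y7→Z3→C8→W9→Q9→E5: 33+12+6+28+31+8 = 118
HQ→Y7→Z3→E5→C8→Q9→W9: 33+12+25+19+20+31 = 140
HQ→Y7→Z3→E5→C8→W9→Q9: 33+12+25+19+28+31 = 148
… (712 more)
HQ→W9→Y7→Z3→C8→E5→Q9: 22+19+12+6+19+8 = 86  ← best
The minimum is 86.
One shortest path: HQ → W9 → Y7 → Z3 → C8 → E5 → Q9.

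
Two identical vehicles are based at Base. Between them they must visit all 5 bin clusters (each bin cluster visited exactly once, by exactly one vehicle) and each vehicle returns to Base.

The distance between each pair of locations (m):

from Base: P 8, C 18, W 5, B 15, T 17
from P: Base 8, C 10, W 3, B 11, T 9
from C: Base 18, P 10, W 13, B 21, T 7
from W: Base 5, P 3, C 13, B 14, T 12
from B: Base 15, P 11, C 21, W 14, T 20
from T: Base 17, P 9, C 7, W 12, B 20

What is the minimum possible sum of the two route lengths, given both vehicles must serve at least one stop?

70 m — the smallest possible combined total.

Check every non-empty split of the stops between the two vehicles; for each half take its own optimal tour:
  {P} + {C, W, B, T}: 16 + 60 = 76
  {C} + {P, W, B, T}: 36 + 52 = 88
  {P, C} + {W, B, T}: 36 + 52 = 88
  {W} + {P, C, B, T}: 10 + 60 = 70
  {P, W} + {C, B, T}: 16 + 60 = 76
  {C, W} + {P, B, T}: 36 + 52 = 88
  … (15 splits in total)
Best: vehicle 1 Base → W → Base = 10; vehicle 2 Base → P → C → T → B → Base = 60; combined 70.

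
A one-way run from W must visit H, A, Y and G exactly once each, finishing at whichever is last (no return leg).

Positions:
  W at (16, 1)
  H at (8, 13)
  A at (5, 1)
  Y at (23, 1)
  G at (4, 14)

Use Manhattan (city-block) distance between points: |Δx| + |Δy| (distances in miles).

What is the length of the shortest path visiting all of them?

There are 4! = 24 possible orderings.
W→H→A→Y→G: 20+15+18+32 = 85
W→H→A→G→Y: 20+15+14+32 = 81
W→H→Y→A→G: 20+27+18+14 = 79
W→H→Y→G→A: 20+27+32+14 = 93
W→H→G→A→Y: 20+5+14+18 = 57
W→H→G→Y→A: 20+5+32+18 = 75
W→A→H→Y→G: 11+15+27+32 = 85
W→A→H→G→Y: 11+15+5+32 = 63
W→A→Y→H→G: 11+18+27+5 = 61
W→A→Y→G→H: 11+18+32+5 = 66
W→A→G→H→Y: 11+14+5+27 = 57
W→A→G→Y→H: 11+14+32+27 = 84
W→Y→H→A→G: 7+27+15+14 = 63
W→Y→H→G→A: 7+27+5+14 = 53
… (10 more)
W→Y→A→G→H: 7+18+14+5 = 44  ← best
The minimum is 44.
One shortest path: W → Y → A → G → H.

Minimum one-way distance = 44 miles.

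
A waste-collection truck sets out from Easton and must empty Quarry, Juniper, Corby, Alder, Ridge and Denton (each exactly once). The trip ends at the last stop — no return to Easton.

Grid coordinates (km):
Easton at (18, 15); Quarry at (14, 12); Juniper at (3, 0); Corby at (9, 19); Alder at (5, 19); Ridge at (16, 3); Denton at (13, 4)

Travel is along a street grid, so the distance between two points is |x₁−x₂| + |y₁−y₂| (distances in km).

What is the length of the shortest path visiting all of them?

Minimum one-way distance = 61 km.

There are 6! = 720 possible orderings.
Easton → Quarry → Juniper → Corby → Alder → Ridge → Denton: 7+23+25+4+27+4 = 90
Easton → Quarry → Juniper → Corby → Alder → Denton → Ridge: 7+23+25+4+23+4 = 86
Easton → Quarry → Juniper → Corby → Ridge → Alder → Denton: 7+23+25+23+27+23 = 128
Easton → Quarry → Juniper → Corby → Ridge → Denton → Alder: 7+23+25+23+4+23 = 105
Easton → Quarry → Juniper → Corby → Denton → Alder → Ridge: 7+23+25+19+23+27 = 124
Easton → Quarry → Juniper → Corby → Denton → Ridge → Alder: 7+23+25+19+4+27 = 105
Easton → Quarry → Juniper → Alder → Corby → Ridge → Denton: 7+23+21+4+23+4 = 82
Easton → Quarry → Juniper → Alder → Corby → Denton → Ridge: 7+23+21+4+19+4 = 78
… (712 more)
Easton → Quarry → Ridge → Denton → Juniper → Alder → Corby: 7+11+4+14+21+4 = 61  ← best
The minimum is 61.
One shortest path: Easton → Quarry → Ridge → Denton → Juniper → Alder → Corby.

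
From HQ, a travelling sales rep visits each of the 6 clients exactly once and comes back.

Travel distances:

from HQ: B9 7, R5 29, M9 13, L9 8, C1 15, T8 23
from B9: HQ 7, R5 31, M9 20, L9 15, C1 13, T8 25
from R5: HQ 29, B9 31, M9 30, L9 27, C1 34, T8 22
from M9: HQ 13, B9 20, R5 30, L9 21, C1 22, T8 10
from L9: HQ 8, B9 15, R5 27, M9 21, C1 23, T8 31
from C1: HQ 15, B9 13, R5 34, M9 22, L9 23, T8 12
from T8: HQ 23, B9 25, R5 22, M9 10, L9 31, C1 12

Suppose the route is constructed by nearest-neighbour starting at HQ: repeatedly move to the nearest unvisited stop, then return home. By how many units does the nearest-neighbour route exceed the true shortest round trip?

Excess over optimum: 12.

From HQ: B9=7, L9=8, M9=13, C1=15, T8=23, R5=29 → choose B9 (7).
From B9: C1=13, L9=15, M9=20, T8=25, R5=31 → choose C1 (13).
From C1: T8=12, M9=22, L9=23, R5=34 → choose T8 (12).
From T8: M9=10, R5=22, L9=31 → choose M9 (10).
From M9: L9=21, R5=30 → choose L9 (21).
From L9: R5=27 → choose R5 (27).
NN route HQ → B9 → C1 → T8 → M9 → L9 → R5 → HQ costs 119.
Optimal: HQ → B9 → C1 → T8 → M9 → R5 → L9 → HQ costs 107 (by enumerating all 360 distinct tours).
Excess = 119 − 107 = 12.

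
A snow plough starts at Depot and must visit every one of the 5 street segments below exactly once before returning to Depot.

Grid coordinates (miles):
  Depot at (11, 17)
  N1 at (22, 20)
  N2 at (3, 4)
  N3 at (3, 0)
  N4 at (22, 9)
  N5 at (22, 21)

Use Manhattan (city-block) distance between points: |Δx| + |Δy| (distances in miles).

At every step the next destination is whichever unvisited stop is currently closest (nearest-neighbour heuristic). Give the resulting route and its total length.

80 miles along Depot → N1 → N5 → N4 → N2 → N3 → Depot.

From Depot: distances to unvisited — N1=14, N5=15, N4=19, N2=21, N3=25. Nearest is N1 (14).
From N1: distances to unvisited — N5=1, N4=11, N2=35, N3=39. Nearest is N5 (1).
From N5: distances to unvisited — N4=12, N2=36, N3=40. Nearest is N4 (12).
From N4: distances to unvisited — N2=24, N3=28. Nearest is N2 (24).
From N2: distances to unvisited — N3=4. Nearest is N3 (4).
Return N3→Depot: 25.
Total = 14 + 1 + 12 + 24 + 4 + 25 = 80.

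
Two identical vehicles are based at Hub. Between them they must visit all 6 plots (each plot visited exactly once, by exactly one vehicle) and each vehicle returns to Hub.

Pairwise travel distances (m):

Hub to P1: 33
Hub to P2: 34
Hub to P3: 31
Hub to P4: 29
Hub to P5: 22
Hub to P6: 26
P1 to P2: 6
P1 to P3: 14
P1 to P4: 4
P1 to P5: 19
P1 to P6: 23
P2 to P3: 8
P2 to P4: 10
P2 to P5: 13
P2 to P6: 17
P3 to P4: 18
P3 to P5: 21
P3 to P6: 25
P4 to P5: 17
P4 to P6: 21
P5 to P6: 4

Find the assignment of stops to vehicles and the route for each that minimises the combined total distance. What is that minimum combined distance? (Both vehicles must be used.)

Check every non-empty split of the stops between the two vehicles; for each half take its own optimal tour:
  {P1} + {P2, P3, P4, P5, P6}: 66 + 96 = 162
  {P2} + {P1, P3, P4, P5, P6}: 68 + 96 = 164
  {P1, P2} + {P3, P4, P5, P6}: 73 + 96 = 169
  {P3} + {P1, P2, P4, P5, P6}: 62 + 82 = 144
  {P1, P3} + {P2, P4, P5, P6}: 78 + 82 = 160
  {P2, P3} + {P1, P4, P5, P6}: 73 + 82 = 155
  … (31 splits in total)
  {P1, P2, P3, P4} + {P5, P6}: 78 + 52 = 130  ← best
Best: vehicle 1 Hub → P3 → P2 → P1 → P4 → Hub = 78; vehicle 2 Hub → P5 → P6 → Hub = 52; combined 130.

Minimum combined distance: 130 m.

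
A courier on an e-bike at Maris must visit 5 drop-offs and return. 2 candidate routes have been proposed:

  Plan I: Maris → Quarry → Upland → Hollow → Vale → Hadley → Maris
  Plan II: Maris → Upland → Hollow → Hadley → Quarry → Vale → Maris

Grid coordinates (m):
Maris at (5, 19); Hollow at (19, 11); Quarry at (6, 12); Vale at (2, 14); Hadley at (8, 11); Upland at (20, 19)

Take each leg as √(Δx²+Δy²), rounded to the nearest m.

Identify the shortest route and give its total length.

46 m — Plan II is the shortest.

Plan I: 7 + 16 + 8 + 17 + 7 + 9 = 64
Plan II: 15 + 8 + 11 + 2 + 4 + 6 = 46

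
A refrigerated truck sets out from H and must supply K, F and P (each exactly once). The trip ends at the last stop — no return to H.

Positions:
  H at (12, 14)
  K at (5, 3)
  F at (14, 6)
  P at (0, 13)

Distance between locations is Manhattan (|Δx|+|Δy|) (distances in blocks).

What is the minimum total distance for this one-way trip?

Minimum one-way distance = 37 blocks.

There are 3! = 6 possible orderings.
H → K → F → P: 18+12+21 = 51
H → K → P → F: 18+15+21 = 54
H → F → K → P: 10+12+15 = 37
H → F → P → K: 10+21+15 = 46
H → P → K → F: 13+15+12 = 40
H → P → F → K: 13+21+12 = 46
The minimum is 37.
One shortest path: H → F → K → P.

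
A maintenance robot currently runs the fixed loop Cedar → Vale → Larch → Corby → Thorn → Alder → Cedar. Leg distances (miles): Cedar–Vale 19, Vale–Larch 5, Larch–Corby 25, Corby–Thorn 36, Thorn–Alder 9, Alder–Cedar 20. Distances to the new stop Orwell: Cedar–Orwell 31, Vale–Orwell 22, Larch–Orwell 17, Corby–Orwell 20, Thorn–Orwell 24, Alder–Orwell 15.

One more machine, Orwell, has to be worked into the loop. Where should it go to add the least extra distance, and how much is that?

Insertion cost between consecutive stops i–j is d(i,Orwell) + d(Orwell,j) − d(i,j):
  between Cedar and Vale: 31 + 22 − 19 = 34
  between Vale and Larch: 22 + 17 − 5 = 34
  between Larch and Corby: 17 + 20 − 25 = 12
  between Corby and Thorn: 20 + 24 − 36 = 8
  between Thorn and Alder: 24 + 15 − 9 = 30
  between Alder and Cedar: 15 + 31 − 20 = 26
Cheapest insertion is between Corby and Thorn, adding 8.
New total = 114 + 8 = 122.

Adding 8 miles by placing Orwell on the Corby–Thorn leg.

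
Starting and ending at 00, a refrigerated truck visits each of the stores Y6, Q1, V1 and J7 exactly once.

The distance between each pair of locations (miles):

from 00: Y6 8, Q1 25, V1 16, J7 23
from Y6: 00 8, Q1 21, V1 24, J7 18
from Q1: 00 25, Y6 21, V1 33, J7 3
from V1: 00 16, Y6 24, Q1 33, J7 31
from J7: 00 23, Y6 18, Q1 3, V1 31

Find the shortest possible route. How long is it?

Shortest round trip = 78 miles.

With 4 stops there are 4!/2 = 12 distinct round trips (a route and its reverse cost the same).
00→Y6→Q1→V1→J7→00: 8+21+33+31+23 = 116
00→Y6→Q1→J7→V1→00: 8+21+3+31+16 = 79
00→Y6→V1→Q1→J7→00: 8+24+33+3+23 = 91
00→Y6→V1→J7→Q1→00: 8+24+31+3+25 = 91
00→Y6→J7→Q1→V1→00: 8+18+3+33+16 = 78
00→Y6→J7→V1→Q1→00: 8+18+31+33+25 = 115
00→Q1→Y6→V1→J7→00: 25+21+24+31+23 = 124
00→Q1→Y6→J7→V1→00: 25+21+18+31+16 = 111
00→Q1→V1→Y6→J7→00: 25+33+24+18+23 = 123
00→Q1→J7→Y6→V1→00: 25+3+18+24+16 = 86
00→V1→Y6→Q1→J7→00: 16+24+21+3+23 = 87
00→V1→Q1→Y6→J7→00: 16+33+21+18+23 = 111
The minimum is 78.
One optimal route: 00 → Y6 → J7 → Q1 → V1 → 00 (or its reverse).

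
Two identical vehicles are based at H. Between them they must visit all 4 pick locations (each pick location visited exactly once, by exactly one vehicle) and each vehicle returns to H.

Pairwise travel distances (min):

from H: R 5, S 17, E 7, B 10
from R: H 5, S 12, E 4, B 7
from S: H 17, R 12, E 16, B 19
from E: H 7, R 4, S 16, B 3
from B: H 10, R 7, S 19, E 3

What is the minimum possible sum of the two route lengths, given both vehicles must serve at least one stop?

There are 2^3 − 1 = 7 ways to divide the 4 stops into two non-empty groups. For each, the best each vehicle can do is its own shortest tour through its group:
  {R} + {S, E, B}: 10 + 46 = 56
  {S} + {R, E, B}: 34 + 22 = 56
  {R, S} + {E, B}: 34 + 20 = 54
  {E} + {R, S, B}: 14 + 46 = 60
  {R, E} + {S, B}: 16 + 46 = 62
  {S, E} + {R, B}: 40 + 22 = 62
  … (7 splits in total)
Best: vehicle 1 H → R → S → H = 34; vehicle 2 H → E → B → H = 20; combined 54.

54 min — the smallest possible combined total.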